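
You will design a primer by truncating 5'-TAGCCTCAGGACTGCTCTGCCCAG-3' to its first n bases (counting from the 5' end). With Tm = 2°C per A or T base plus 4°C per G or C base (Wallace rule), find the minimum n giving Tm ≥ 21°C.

n = 7

First 6 bases: TAGCCT → Tm = 18°C (< 21°C)
First 7 bases: TAGCCTC → Tm = 22°C (≥ 21°C)
Each additional base adds 2°C (A/T) or 4°C (G/C), so Tm is non-decreasing in n; n = 7 is the first length to reach 21°C.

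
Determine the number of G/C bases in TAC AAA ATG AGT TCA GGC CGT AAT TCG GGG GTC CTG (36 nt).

Counting bases: A=9, C=7, G=11, T=9
G+C = 11 + 7 = 18

18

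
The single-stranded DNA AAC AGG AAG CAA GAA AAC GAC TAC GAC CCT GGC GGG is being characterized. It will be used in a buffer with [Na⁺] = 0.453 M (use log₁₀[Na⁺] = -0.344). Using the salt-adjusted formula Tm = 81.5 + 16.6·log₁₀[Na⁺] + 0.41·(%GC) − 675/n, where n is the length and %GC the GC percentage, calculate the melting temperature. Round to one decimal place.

79.8°C

Length n = 36. Base counts: C=9, G=11, T=2, A=14
G+C = 20, so %GC = 20/36 × 100 = 55.556%
Salt term: 16.6 × (-0.344) = -5.71
GC term: 0.41 × 55.556 = 22.778; length term: −675/36 = −18.75
Tm = 81.5 + (-5.71) + 22.778 − 18.75 = 79.818 → 79.8°C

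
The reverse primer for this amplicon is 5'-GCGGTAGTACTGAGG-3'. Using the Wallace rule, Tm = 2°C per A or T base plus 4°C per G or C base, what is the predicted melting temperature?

A=3, C=2, T=3, G=7
AT pairs contribute 6, GC pairs contribute 9.
Tm = 2(6) + 4(9) = 12 + 36 = 48°C

48°C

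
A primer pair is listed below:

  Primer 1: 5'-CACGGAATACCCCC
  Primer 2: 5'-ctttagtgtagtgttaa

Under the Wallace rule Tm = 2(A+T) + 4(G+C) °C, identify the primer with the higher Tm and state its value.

Primer 1, 46°C

Primer 1: A+T=5, G+C=9 → Tm = 2(5)+4(9) = 46°C
Primer 2: A+T=12, G+C=5 → Tm = 2(12)+4(5) = 44°C
46°C vs 44°C → primer 1 is higher.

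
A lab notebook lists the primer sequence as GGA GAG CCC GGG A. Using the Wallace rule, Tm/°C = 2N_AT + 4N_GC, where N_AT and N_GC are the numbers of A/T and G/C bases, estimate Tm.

Base counts: A=3, C=3, T=0, G=7
AT pairs contribute 3, GC pairs contribute 10.
Tm = 2(3) + 4(10) = 6 + 40 = 46°C

46°C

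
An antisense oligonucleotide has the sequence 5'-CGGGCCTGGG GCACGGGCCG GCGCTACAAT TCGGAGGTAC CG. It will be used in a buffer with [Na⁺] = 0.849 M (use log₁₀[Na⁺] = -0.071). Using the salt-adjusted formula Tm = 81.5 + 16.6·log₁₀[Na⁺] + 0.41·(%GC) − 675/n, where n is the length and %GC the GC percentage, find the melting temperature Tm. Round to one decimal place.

94.5°C

Length n = 42. Scanning the sequence gives T=5, G=18, A=6, C=13.
G+C = 31, so %GC = 31/42 × 100 = 73.81%
Salt term: 16.6 × (-0.071) = -1.179
GC term: 0.41 × 73.81 = 30.262; length term: −675/42 = −16.071
Tm = 81.5 + (-1.179) + 30.262 − 16.071 = 94.512 → 94.5°C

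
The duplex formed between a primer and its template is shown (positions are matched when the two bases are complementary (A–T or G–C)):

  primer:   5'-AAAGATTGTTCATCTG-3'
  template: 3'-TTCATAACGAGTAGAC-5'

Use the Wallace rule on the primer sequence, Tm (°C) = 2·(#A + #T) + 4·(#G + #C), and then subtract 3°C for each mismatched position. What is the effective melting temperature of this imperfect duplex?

33°C

Primer base counts: A=5, T=6, G=3, C=2 → A+T=11, G+C=5
Perfect-match Tm = 2(11) + 4(5) = 22 + 20 = 42°C
Mismatches (positions where the bases are not complementary): 3 (at positions 3, 4, 9)
Effective Tm = 42 − 3×3 = 42 − 9 = 33°C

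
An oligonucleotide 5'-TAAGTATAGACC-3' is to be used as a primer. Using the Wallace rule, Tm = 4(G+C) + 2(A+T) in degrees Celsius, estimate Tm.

32°C

Scanning the sequence gives C=2, G=2, A=5, T=3.
A+T = 8, G+C = 4
Tm = 4·4 + 2·8 = 16 + 16 = 32°C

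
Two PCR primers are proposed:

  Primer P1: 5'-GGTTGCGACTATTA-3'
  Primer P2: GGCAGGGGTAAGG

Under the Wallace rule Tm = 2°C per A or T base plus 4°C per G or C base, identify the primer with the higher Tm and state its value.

Primer P2, 44°C

Primer P1: A+T=8, G+C=6 → Tm = 2(8)+4(6) = 40°C
Primer P2: A+T=4, G+C=9 → Tm = 2(4)+4(9) = 44°C
40°C vs 44°C → primer P2 is higher.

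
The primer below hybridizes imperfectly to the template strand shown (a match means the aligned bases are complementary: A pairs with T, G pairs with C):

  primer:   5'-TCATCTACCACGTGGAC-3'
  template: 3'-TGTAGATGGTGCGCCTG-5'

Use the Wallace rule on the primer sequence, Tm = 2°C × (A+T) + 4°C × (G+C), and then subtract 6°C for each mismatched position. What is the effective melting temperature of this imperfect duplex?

Primer base counts: A=4, T=4, G=3, C=6 → A+T=8, G+C=9
Perfect-match Tm = 2(8) + 4(9) = 16 + 36 = 52°C
Mismatches (positions where the bases are not complementary): 2 (at positions 1, 13)
Effective Tm = 52 − 2×6 = 52 − 12 = 40°C

40°C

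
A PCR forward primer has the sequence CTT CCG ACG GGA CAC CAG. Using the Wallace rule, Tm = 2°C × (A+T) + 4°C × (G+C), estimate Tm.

60°C

Scanning the sequence gives A=4, T=2, G=5, C=7.
AT pairs contribute 6, GC pairs contribute 12.
Tm = 2(6) + 4(12) = 12 + 48 = 60°C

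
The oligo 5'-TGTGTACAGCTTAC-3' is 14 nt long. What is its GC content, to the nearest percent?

43%

T=5, C=3, A=3, G=3
G+C = 3 + 3 = 6 out of 14 bases
%GC = 6/14 × 100 = 42.86% ≈ 43%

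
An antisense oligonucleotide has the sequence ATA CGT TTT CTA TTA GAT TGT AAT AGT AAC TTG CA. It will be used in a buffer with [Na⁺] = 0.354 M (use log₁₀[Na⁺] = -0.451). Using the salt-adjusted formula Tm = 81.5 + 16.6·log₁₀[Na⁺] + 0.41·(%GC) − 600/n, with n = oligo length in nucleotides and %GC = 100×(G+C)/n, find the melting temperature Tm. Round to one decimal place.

Length n = 35. Scanning the sequence gives T=15, G=5, A=11, C=4.
G+C = 9, so %GC = 9/35 × 100 = 25.714%
Salt term: 16.6 × (-0.451) = -7.487
GC term: 0.41 × 25.714 = 10.543; length term: −600/35 = −17.143
Tm = 81.5 + (-7.487) + 10.543 − 17.143 = 67.413 → 67.4°C

67.4°C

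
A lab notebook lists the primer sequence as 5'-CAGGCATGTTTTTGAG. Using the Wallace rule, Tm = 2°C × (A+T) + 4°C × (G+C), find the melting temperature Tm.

46°C

A=3, C=2, G=5, T=6
So N_AT = 9 and N_GC = 7.
Tm = 4·7 + 2·9 = 28 + 18 = 46°C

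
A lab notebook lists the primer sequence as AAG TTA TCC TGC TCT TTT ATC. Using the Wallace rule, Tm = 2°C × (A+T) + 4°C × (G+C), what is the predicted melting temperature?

Scanning the sequence gives G=2, C=5, T=10, A=4.
AT pairs contribute 14, GC pairs contribute 7.
Tm = 2(14) + 4(7) = 28 + 28 = 56°C

56°C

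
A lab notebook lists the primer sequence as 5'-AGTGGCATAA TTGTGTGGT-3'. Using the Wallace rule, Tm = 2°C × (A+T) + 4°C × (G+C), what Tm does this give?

Base counts: T=7, C=1, A=4, G=7
A+T = 11, G+C = 8
Tm = 2(11) + 4(8) = 22 + 32 = 54°C

54°C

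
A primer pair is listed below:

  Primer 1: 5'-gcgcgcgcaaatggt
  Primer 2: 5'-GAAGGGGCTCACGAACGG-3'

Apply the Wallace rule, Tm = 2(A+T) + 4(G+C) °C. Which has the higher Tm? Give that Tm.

Primer 1: A+T=5, G+C=10 → Tm = 2(5)+4(10) = 50°C
Primer 2: A+T=6, G+C=12 → Tm = 2(6)+4(12) = 60°C
50°C vs 60°C → primer 2 is higher.

Primer 2, 60°C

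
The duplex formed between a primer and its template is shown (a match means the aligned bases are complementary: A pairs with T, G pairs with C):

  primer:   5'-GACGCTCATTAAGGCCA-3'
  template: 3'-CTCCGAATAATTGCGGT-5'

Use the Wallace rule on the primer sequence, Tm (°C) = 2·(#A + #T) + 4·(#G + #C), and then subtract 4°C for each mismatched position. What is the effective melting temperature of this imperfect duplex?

40°C

Primer base counts: A=5, T=3, G=4, C=5 → A+T=8, G+C=9
Perfect-match Tm = 2(8) + 4(9) = 16 + 36 = 52°C
Mismatches (positions where the bases are not complementary): 3 (at positions 3, 7, 13)
Effective Tm = 52 − 3×4 = 52 − 12 = 40°C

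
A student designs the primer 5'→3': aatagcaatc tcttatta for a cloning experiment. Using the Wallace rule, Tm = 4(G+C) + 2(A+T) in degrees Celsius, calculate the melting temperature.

44°C

G=1, A=7, T=7, C=3
A+T = 14, G+C = 4
Tm = 4·4 + 2·14 = 16 + 28 = 44°C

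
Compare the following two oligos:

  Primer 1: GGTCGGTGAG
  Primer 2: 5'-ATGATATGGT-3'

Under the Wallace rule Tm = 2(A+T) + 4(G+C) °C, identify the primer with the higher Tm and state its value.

Primer 1, 34°C

Primer 1: A+T=3, G+C=7 → Tm = 2(3)+4(7) = 34°C
Primer 2: A+T=7, G+C=3 → Tm = 2(7)+4(3) = 26°C
34°C vs 26°C → primer 1 is higher.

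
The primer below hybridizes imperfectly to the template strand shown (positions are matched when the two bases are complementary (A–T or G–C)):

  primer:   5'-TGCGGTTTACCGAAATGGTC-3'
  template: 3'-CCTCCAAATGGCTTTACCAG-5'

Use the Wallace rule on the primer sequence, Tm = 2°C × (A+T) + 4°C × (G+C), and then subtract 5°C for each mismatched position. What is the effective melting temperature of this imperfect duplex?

50°C

Primer base counts: A=4, T=6, G=6, C=4 → A+T=10, G+C=10
Perfect-match Tm = 2(10) + 4(10) = 20 + 40 = 60°C
Mismatches (positions where the bases are not complementary): 2 (at positions 1, 3)
Effective Tm = 60 − 2×5 = 60 − 10 = 50°C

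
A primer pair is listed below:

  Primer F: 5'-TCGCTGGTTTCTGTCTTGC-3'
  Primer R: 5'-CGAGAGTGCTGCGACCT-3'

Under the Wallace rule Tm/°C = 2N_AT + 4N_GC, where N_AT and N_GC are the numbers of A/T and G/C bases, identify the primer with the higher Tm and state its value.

Primer F, 58°C

Primer F: A+T=9, G+C=10 → Tm = 2(9)+4(10) = 58°C
Primer R: A+T=6, G+C=11 → Tm = 2(6)+4(11) = 56°C
58°C vs 56°C → primer F is higher.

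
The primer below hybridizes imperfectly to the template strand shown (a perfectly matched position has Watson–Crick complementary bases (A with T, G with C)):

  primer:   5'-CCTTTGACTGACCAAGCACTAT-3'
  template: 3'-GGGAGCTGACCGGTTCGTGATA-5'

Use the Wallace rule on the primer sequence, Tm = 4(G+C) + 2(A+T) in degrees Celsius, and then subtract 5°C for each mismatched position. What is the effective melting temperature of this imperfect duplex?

49°C

Primer base counts: A=6, T=6, G=3, C=7 → A+T=12, G+C=10
Perfect-match Tm = 2(12) + 4(10) = 24 + 40 = 64°C
Mismatches (positions where the bases are not complementary): 3 (at positions 3, 5, 11)
Effective Tm = 64 − 3×5 = 64 − 15 = 49°C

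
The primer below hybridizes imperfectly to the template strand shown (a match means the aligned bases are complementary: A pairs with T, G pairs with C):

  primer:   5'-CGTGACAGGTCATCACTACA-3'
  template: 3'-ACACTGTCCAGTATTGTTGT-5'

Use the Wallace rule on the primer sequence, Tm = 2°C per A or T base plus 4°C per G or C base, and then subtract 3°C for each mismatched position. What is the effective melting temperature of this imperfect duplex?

51°C

Primer base counts: A=6, T=4, G=4, C=6 → A+T=10, G+C=10
Perfect-match Tm = 2(10) + 4(10) = 20 + 40 = 60°C
Mismatches (positions where the bases are not complementary): 3 (at positions 1, 14, 17)
Effective Tm = 60 − 3×3 = 60 − 9 = 51°C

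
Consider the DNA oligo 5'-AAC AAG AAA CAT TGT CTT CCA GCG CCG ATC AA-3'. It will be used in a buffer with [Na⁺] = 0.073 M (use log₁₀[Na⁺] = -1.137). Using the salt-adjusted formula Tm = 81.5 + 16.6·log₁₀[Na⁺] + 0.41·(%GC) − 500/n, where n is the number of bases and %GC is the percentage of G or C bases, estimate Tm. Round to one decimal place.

Length n = 32. G=5, A=12, T=6, C=9
G+C = 14, so %GC = 14/32 × 100 = 43.75%
Salt term: 16.6 × (-1.137) = -18.874
GC term: 0.41 × 43.75 = 17.938; length term: −500/32 = −15.625
Tm = 81.5 + (-18.874) + 17.938 − 15.625 = 64.939 → 64.9°C

64.9°C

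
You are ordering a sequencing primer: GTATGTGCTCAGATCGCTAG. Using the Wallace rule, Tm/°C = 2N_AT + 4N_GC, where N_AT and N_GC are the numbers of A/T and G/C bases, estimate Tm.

60°C

Scanning the sequence gives A=4, C=4, T=6, G=6.
So N_AT = 10 and N_GC = 10.
Tm = 2×10 + 4×10 = 60°C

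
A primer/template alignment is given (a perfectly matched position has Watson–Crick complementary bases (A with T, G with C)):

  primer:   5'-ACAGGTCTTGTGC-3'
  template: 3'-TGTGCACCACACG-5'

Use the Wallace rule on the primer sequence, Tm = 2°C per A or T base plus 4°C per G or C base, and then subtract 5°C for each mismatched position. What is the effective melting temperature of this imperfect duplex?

25°C

Primer base counts: A=2, T=4, G=4, C=3 → A+T=6, G+C=7
Perfect-match Tm = 2(6) + 4(7) = 12 + 28 = 40°C
Mismatches (positions where the bases are not complementary): 3 (at positions 4, 7, 8)
Effective Tm = 40 − 3×5 = 40 − 15 = 25°C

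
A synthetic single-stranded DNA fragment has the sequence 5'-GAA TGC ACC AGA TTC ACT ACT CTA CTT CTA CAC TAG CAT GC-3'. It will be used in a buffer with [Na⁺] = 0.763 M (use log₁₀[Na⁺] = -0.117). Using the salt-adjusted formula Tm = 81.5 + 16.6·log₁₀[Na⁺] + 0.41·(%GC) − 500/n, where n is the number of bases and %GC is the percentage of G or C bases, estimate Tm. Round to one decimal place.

Length n = 41. Scanning the sequence gives G=5, A=12, T=11, C=13.
G+C = 18, so %GC = 18/41 × 100 = 43.902%
Salt term: 16.6 × (-0.117) = -1.942
GC term: 0.41 × 43.902 = 18; length term: −500/41 = −12.195
Tm = 81.5 + (-1.942) + 18 − 12.195 = 85.363 → 85.4°C

85.4°C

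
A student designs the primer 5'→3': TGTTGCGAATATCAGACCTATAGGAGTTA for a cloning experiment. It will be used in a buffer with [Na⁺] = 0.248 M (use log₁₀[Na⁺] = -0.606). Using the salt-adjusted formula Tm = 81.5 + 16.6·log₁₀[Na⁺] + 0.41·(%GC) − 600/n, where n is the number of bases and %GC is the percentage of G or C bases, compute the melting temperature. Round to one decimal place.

66.3°C

Length n = 29. G=7, T=9, C=4, A=9
G+C = 11, so %GC = 11/29 × 100 = 37.931%
Salt term: 16.6 × (-0.606) = -10.06
GC term: 0.41 × 37.931 = 15.552; length term: −600/29 = −20.69
Tm = 81.5 + (-10.06) + 15.552 − 20.69 = 66.302 → 66.3°C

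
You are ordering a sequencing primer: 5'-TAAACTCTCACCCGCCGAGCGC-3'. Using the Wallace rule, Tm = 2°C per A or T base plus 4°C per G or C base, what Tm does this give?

72°C

Counting bases: A=5, T=3, C=10, G=4
AT pairs contribute 8, GC pairs contribute 14.
Tm = 2(8) + 4(14) = 16 + 56 = 72°C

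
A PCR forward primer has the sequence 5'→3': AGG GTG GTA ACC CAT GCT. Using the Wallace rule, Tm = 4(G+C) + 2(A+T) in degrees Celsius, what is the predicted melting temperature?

56°C

Base counts: T=4, A=4, G=6, C=4
AT pairs contribute 8, GC pairs contribute 10.
Tm = 4·10 + 2·8 = 40 + 16 = 56°C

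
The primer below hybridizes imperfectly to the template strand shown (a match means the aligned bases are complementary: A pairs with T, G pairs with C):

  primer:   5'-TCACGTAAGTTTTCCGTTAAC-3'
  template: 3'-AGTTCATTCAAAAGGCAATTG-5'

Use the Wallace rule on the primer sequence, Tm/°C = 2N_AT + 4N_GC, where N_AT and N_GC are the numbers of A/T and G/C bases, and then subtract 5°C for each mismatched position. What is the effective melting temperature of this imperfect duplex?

Primer base counts: A=5, T=8, G=3, C=5 → A+T=13, G+C=8
Perfect-match Tm = 2(13) + 4(8) = 26 + 32 = 58°C
Mismatches (positions where the bases are not complementary): 1 (at position 4)
Effective Tm = 58 − 1×5 = 58 − 5 = 53°C

53°C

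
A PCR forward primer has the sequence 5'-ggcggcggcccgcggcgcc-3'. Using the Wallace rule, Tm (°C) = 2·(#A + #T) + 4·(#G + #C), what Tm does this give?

Counting bases: C=9, A=0, T=0, G=10
So N_AT = 0 and N_GC = 19.
Tm = 2(0) + 4(19) = 0 + 76 = 76°C

76°C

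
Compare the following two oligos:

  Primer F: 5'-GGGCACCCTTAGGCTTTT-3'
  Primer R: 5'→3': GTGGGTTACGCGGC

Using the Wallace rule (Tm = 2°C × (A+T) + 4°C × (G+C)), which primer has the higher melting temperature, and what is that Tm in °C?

Primer F, 56°C

Primer F: A+T=8, G+C=10 → Tm = 2(8)+4(10) = 56°C
Primer R: A+T=4, G+C=10 → Tm = 2(4)+4(10) = 48°C
56°C vs 48°C → primer F is higher.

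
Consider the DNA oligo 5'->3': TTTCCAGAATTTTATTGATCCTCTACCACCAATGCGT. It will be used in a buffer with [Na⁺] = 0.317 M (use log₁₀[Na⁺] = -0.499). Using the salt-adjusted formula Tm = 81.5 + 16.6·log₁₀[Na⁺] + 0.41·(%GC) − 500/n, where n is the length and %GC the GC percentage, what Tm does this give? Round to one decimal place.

75.2°C

Length n = 37. Base counts: T=14, A=9, G=4, C=10
G+C = 14, so %GC = 14/37 × 100 = 37.838%
Salt term: 16.6 × (-0.499) = -8.283
GC term: 0.41 × 37.838 = 15.514; length term: −500/37 = −13.514
Tm = 81.5 + (-8.283) + 15.514 − 13.514 = 75.217 → 75.2°C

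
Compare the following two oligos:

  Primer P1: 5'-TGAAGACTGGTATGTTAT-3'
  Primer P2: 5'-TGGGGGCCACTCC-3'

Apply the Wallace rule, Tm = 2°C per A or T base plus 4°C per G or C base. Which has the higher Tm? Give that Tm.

Primer P1: A+T=12, G+C=6 → Tm = 2(12)+4(6) = 48°C
Primer P2: A+T=3, G+C=10 → Tm = 2(3)+4(10) = 46°C
48°C vs 46°C → primer P1 is higher.

Primer P1, 48°C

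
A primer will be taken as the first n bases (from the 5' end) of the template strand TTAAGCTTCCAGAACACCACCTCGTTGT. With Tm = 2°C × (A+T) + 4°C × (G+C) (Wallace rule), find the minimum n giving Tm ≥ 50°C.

n = 18

First 17 bases: TTAAGCTTCCAGAACAC → Tm = 48°C (< 50°C)
First 18 bases: TTAAGCTTCCAGAACACC → Tm = 52°C (≥ 50°C)
Each additional base adds 2°C (A/T) or 4°C (G/C), so Tm is non-decreasing in n; n = 18 is the first length to reach 50°C.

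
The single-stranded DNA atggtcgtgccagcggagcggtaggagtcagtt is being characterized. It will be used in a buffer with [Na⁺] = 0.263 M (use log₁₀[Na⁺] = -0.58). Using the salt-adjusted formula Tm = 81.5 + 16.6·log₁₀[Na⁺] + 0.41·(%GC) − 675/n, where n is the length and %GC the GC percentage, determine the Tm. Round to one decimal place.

76.3°C

Length n = 33. Counting bases: T=7, A=6, C=6, G=14
G+C = 20, so %GC = 20/33 × 100 = 60.606%
Salt term: 16.6 × (-0.58) = -9.628
GC term: 0.41 × 60.606 = 24.848; length term: −675/33 = −20.455
Tm = 81.5 + (-9.628) + 24.848 − 20.455 = 76.265 → 76.3°C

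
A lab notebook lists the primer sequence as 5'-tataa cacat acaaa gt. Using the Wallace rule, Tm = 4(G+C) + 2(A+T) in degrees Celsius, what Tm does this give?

42°C

Base counts: A=9, C=3, T=4, G=1
So N_AT = 13 and N_GC = 4.
Tm = 2(13) + 4(4) = 26 + 16 = 42°C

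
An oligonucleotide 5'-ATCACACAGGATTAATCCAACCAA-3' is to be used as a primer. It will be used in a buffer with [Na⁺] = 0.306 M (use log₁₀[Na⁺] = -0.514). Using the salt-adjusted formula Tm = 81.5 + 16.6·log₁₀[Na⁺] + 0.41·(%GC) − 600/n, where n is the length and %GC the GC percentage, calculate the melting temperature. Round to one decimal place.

63.3°C

Length n = 24. A=11, C=7, G=2, T=4
G+C = 9, so %GC = 9/24 × 100 = 37.5%
Salt term: 16.6 × (-0.514) = -8.532
GC term: 0.41 × 37.5 = 15.375; length term: −600/24 = −25
Tm = 81.5 + (-8.532) + 15.375 − 25 = 63.343 → 63.3°C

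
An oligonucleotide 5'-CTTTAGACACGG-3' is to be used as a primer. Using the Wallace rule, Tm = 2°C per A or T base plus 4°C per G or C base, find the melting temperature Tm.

36°C

Scanning the sequence gives A=3, G=3, T=3, C=3.
AT pairs contribute 6, GC pairs contribute 6.
Tm = 4·6 + 2·6 = 24 + 12 = 36°C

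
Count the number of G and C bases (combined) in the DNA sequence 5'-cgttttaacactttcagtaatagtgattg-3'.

Base counts: G=5, T=12, C=4, A=8
Total G or C: 5 + 4 = 9

9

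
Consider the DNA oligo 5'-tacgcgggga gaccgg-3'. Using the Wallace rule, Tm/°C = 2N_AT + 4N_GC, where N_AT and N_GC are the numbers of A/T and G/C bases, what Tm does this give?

56°C

Scanning the sequence gives A=3, G=8, T=1, C=4.
A+T = 4, G+C = 12
Tm = 2×4 + 4×12 = 56°C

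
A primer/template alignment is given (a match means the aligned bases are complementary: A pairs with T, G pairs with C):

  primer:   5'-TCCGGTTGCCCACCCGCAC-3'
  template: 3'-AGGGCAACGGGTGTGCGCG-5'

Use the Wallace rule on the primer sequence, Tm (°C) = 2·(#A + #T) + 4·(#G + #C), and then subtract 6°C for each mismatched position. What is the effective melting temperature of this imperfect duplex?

Primer base counts: A=2, T=3, G=4, C=10 → A+T=5, G+C=14
Perfect-match Tm = 2(5) + 4(14) = 10 + 56 = 66°C
Mismatches (positions where the bases are not complementary): 3 (at positions 4, 14, 18)
Effective Tm = 66 − 3×6 = 66 − 18 = 48°C

48°C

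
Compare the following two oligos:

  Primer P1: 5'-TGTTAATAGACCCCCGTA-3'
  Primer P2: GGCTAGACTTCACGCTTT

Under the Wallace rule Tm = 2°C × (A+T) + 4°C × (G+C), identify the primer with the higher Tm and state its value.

Primer P2, 54°C

Primer P1: A+T=10, G+C=8 → Tm = 2(10)+4(8) = 52°C
Primer P2: A+T=9, G+C=9 → Tm = 2(9)+4(9) = 54°C
52°C vs 54°C → primer P2 is higher.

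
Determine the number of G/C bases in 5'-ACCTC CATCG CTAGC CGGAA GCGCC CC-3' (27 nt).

Base counts: C=13, T=3, G=6, A=5
G+C = 6 + 13 = 19

19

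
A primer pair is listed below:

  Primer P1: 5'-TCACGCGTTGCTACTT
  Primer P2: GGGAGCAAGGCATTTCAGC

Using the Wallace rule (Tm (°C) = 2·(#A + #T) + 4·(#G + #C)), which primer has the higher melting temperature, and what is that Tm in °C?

Primer P2, 60°C

Primer P1: A+T=8, G+C=8 → Tm = 2(8)+4(8) = 48°C
Primer P2: A+T=8, G+C=11 → Tm = 2(8)+4(11) = 60°C
48°C vs 60°C → primer P2 is higher.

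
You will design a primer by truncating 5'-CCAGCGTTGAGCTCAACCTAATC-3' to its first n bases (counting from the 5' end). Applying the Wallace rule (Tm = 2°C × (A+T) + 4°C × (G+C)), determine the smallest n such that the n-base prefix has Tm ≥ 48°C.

First 14 bases: CCAGCGTTGAGCTC → Tm = 46°C (< 48°C)
First 15 bases: CCAGCGTTGAGCTCA → Tm = 48°C (≥ 48°C)
Since every base adds ≥2°C, Tm only increases with n, so the threshold is first crossed at n = 15.

n = 15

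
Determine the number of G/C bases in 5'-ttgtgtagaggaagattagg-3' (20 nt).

Scanning the sequence gives T=6, C=0, G=8, A=6.
G+C = 8 + 0 = 8

8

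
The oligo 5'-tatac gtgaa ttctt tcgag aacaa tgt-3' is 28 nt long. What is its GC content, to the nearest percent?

G=5, A=9, T=10, C=4
G+C = 5 + 4 = 9 out of 28 bases
%GC = 9/28 × 100 = 32.14% ≈ 32%

32%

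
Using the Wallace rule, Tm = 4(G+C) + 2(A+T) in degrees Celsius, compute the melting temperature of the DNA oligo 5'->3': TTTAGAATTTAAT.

28°C

C=0, T=7, G=1, A=5
A+T = 12, G+C = 1
Tm = 4·1 + 2·12 = 4 + 24 = 28°C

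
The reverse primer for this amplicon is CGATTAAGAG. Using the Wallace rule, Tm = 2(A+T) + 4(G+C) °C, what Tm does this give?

28°C

Scanning the sequence gives A=4, C=1, T=2, G=3.
A+T = 6, G+C = 4
Tm = 2(6) + 4(4) = 12 + 16 = 28°C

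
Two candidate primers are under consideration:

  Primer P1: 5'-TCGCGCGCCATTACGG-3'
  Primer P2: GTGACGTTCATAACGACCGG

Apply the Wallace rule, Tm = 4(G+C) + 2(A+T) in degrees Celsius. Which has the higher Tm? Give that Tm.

Primer P1: A+T=5, G+C=11 → Tm = 2(5)+4(11) = 54°C
Primer P2: A+T=9, G+C=11 → Tm = 2(9)+4(11) = 62°C
54°C vs 62°C → primer P2 is higher.

Primer P2, 62°C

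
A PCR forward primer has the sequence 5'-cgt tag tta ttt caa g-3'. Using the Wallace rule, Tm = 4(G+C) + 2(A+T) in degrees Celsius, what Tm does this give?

C=2, T=7, A=4, G=3
A+T = 11, G+C = 5
Tm = 4·5 + 2·11 = 20 + 22 = 42°C

42°C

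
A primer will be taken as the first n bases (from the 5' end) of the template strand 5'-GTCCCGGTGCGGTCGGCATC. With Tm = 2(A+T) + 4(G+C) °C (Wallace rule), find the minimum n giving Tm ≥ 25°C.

n = 7

First 6 bases: GTCCCG → Tm = 22°C (< 25°C)
First 7 bases: GTCCCGG → Tm = 26°C (≥ 25°C)
Each additional base adds 2°C (A/T) or 4°C (G/C), so Tm is non-decreasing in n; n = 7 is the first length to reach 25°C.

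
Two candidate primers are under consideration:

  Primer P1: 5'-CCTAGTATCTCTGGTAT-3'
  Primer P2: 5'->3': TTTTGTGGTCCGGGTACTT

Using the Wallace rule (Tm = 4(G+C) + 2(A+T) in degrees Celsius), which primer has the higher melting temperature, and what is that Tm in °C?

Primer P2, 56°C

Primer P1: A+T=10, G+C=7 → Tm = 2(10)+4(7) = 48°C
Primer P2: A+T=10, G+C=9 → Tm = 2(10)+4(9) = 56°C
48°C vs 56°C → primer P2 is higher.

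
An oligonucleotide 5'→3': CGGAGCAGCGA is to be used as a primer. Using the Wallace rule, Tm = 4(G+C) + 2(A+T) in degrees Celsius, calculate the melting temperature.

Counting bases: T=0, A=3, G=5, C=3
A+T = 3, G+C = 8
Tm = 4·8 + 2·3 = 32 + 6 = 38°C

38°C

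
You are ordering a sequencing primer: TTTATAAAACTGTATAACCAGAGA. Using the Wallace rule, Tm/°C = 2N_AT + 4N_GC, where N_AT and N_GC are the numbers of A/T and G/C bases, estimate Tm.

Scanning the sequence gives T=7, C=3, A=11, G=3.
A+T = 18, G+C = 6
Tm = 4·6 + 2·18 = 24 + 36 = 60°C

60°C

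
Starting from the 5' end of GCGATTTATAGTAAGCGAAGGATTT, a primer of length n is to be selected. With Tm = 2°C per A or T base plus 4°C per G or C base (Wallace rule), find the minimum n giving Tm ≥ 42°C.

First 15 bases: GCGATTTATAGTAAG → Tm = 40°C (< 42°C)
First 16 bases: GCGATTTATAGTAAGC → Tm = 44°C (≥ 42°C)
Each additional base adds 2°C (A/T) or 4°C (G/C), so Tm is non-decreasing in n; n = 16 is the first length to reach 42°C.

n = 16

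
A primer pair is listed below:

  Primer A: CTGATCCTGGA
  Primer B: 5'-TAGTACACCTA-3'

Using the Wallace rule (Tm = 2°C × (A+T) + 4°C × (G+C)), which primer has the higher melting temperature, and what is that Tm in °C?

Primer A, 34°C

Primer A: A+T=5, G+C=6 → Tm = 2(5)+4(6) = 34°C
Primer B: A+T=7, G+C=4 → Tm = 2(7)+4(4) = 30°C
34°C vs 30°C → primer A is higher.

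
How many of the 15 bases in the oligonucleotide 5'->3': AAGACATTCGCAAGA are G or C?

Base counts: C=3, G=3, A=7, T=2
G+C = 3 + 3 = 6

6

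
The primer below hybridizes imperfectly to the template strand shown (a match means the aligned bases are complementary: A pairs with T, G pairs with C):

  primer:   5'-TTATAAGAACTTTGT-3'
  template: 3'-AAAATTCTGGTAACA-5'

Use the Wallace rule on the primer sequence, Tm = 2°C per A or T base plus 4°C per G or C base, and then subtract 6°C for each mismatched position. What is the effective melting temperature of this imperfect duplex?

Primer base counts: A=5, T=7, G=2, C=1 → A+T=12, G+C=3
Perfect-match Tm = 2(12) + 4(3) = 24 + 12 = 36°C
Mismatches (positions where the bases are not complementary): 3 (at positions 3, 9, 11)
Effective Tm = 36 − 3×6 = 36 − 18 = 18°C

18°C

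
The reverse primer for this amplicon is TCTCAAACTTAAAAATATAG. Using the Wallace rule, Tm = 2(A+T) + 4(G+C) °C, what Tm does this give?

48°C

Scanning the sequence gives A=10, G=1, C=3, T=6.
So N_AT = 16 and N_GC = 4.
Tm = 2×16 + 4×4 = 48°C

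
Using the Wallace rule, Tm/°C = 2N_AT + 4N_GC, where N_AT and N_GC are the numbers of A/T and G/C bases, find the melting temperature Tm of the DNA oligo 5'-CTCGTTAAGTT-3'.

30°C

C=2, G=2, A=2, T=5
A+T = 7, G+C = 4
Tm = 2×7 + 4×4 = 30°C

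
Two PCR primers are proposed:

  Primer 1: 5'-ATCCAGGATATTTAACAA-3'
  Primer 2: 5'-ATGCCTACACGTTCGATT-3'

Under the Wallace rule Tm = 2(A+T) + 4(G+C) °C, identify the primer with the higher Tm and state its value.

Primer 2, 52°C

Primer 1: A+T=13, G+C=5 → Tm = 2(13)+4(5) = 46°C
Primer 2: A+T=10, G+C=8 → Tm = 2(10)+4(8) = 52°C
46°C vs 52°C → primer 2 is higher.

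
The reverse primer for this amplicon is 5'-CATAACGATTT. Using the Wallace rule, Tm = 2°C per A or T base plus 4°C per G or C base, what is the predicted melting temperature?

28°C

Scanning the sequence gives A=4, T=4, C=2, G=1.
A+T = 8, G+C = 3
Tm = 2×8 + 4×3 = 28°C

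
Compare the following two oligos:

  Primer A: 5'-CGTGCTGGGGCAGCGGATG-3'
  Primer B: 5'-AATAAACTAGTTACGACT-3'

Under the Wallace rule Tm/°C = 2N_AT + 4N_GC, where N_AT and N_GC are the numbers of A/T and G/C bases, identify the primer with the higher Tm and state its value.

Primer A: A+T=5, G+C=14 → Tm = 2(5)+4(14) = 66°C
Primer B: A+T=13, G+C=5 → Tm = 2(13)+4(5) = 46°C
66°C vs 46°C → primer A is higher.

Primer A, 66°C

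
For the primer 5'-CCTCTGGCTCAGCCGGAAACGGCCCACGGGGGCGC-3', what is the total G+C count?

27

C=14, T=3, G=13, A=5
Total G or C: 13 + 14 = 27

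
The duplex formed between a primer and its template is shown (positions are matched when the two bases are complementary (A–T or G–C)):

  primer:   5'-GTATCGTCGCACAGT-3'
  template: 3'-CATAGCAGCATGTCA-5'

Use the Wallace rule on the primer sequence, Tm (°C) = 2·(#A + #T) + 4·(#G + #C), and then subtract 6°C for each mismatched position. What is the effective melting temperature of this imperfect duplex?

40°C

Primer base counts: A=3, T=4, G=4, C=4 → A+T=7, G+C=8
Perfect-match Tm = 2(7) + 4(8) = 14 + 32 = 46°C
Mismatches (positions where the bases are not complementary): 1 (at position 10)
Effective Tm = 46 − 1×6 = 46 − 6 = 40°C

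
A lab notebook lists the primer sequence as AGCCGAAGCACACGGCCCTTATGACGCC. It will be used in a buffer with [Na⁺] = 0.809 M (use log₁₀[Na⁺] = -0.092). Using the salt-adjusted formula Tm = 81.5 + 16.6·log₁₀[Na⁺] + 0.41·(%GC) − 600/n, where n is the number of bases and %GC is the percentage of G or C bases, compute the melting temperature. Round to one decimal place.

Length n = 28. Counting bases: C=11, A=7, T=3, G=7
G+C = 18, so %GC = 18/28 × 100 = 64.286%
Salt term: 16.6 × (-0.092) = -1.527
GC term: 0.41 × 64.286 = 26.357; length term: −600/28 = −21.429
Tm = 81.5 + (-1.527) + 26.357 − 21.429 = 84.901 → 84.9°C

84.9°C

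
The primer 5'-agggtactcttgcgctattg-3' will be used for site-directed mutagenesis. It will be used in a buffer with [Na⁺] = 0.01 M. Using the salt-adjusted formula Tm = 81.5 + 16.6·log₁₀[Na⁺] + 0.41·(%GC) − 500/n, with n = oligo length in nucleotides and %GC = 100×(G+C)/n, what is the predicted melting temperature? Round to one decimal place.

Length n = 20. Scanning the sequence gives T=7, G=6, A=3, C=4.
G+C = 10, so %GC = 10/20 × 100 = 50%
Salt term: 16.6 × (-2) = -33.2
GC term: 0.41 × 50 = 20.5; length term: −500/20 = −25
Tm = 81.5 + (-33.2) + 20.5 − 25 = 43.8 → 43.8°C

43.8°C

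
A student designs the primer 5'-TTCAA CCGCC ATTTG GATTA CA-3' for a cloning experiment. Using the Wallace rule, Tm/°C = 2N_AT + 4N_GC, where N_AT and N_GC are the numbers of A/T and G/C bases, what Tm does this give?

62°C

Base counts: C=6, A=6, T=7, G=3
A+T = 13, G+C = 9
Tm = 2(13) + 4(9) = 26 + 36 = 62°C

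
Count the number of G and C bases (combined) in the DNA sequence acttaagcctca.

5

Base counts: C=4, G=1, A=4, T=3
G+C = 1 + 4 = 5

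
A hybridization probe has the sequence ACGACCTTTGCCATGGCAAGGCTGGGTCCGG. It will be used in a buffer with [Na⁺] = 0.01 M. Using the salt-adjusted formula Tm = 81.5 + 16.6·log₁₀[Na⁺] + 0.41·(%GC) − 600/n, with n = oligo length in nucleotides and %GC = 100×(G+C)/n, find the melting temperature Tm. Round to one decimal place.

Length n = 31. Base counts: G=11, T=6, C=9, A=5
G+C = 20, so %GC = 20/31 × 100 = 64.516%
Salt term: 16.6 × (-2) = -33.2
GC term: 0.41 × 64.516 = 26.452; length term: −600/31 = −19.355
Tm = 81.5 + (-33.2) + 26.452 − 19.355 = 55.397 → 55.4°C

55.4°C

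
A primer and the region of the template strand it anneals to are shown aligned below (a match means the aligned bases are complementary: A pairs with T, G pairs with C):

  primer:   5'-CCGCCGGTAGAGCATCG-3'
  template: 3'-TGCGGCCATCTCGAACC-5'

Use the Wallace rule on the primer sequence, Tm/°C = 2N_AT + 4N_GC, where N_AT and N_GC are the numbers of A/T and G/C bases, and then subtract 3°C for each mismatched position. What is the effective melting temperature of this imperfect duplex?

Primer base counts: A=3, T=2, G=6, C=6 → A+T=5, G+C=12
Perfect-match Tm = 2(5) + 4(12) = 10 + 48 = 58°C
Mismatches (positions where the bases are not complementary): 3 (at positions 1, 14, 16)
Effective Tm = 58 − 3×3 = 58 − 9 = 49°C

49°C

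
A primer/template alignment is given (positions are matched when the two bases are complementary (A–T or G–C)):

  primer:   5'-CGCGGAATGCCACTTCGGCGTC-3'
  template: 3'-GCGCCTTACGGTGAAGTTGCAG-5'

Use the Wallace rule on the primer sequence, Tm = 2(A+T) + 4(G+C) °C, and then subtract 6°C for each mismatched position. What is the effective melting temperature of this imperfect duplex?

Primer base counts: A=3, T=4, G=7, C=8 → A+T=7, G+C=15
Perfect-match Tm = 2(7) + 4(15) = 14 + 60 = 74°C
Mismatches (positions where the bases are not complementary): 2 (at positions 17, 18)
Effective Tm = 74 − 2×6 = 74 − 12 = 62°C

62°C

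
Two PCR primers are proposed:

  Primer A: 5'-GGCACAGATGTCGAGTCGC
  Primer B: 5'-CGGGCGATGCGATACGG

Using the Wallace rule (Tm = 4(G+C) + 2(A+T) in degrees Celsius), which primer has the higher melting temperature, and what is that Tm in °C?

Primer A: A+T=7, G+C=12 → Tm = 2(7)+4(12) = 62°C
Primer B: A+T=5, G+C=12 → Tm = 2(5)+4(12) = 58°C
62°C vs 58°C → primer A is higher.

Primer A, 62°C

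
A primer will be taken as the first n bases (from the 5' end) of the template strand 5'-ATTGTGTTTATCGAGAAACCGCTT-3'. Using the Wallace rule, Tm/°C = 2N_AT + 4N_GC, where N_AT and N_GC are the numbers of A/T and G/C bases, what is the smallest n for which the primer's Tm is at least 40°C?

First 14 bases: ATTGTGTTTATCGA → Tm = 36°C (< 40°C)
First 15 bases: ATTGTGTTTATCGAG → Tm = 40°C (≥ 40°C)
Each additional base adds 2°C (A/T) or 4°C (G/C), so Tm is non-decreasing in n; n = 15 is the first length to reach 40°C.

n = 15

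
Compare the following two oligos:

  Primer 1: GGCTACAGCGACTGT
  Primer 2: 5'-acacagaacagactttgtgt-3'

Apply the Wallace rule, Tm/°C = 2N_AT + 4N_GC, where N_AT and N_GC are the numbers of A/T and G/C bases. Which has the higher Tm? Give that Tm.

Primer 1: A+T=6, G+C=9 → Tm = 2(6)+4(9) = 48°C
Primer 2: A+T=12, G+C=8 → Tm = 2(12)+4(8) = 56°C
48°C vs 56°C → primer 2 is higher.

Primer 2, 56°C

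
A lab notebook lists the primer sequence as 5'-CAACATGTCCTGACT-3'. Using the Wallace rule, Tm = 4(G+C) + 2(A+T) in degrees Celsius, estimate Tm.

44°C

A=4, G=2, C=5, T=4
So N_AT = 8 and N_GC = 7.
Tm = 4·7 + 2·8 = 28 + 16 = 44°C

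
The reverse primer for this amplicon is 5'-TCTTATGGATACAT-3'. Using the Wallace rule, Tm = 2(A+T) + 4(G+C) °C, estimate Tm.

36°C

Scanning the sequence gives A=4, C=2, G=2, T=6.
AT pairs contribute 10, GC pairs contribute 4.
Tm = 4·4 + 2·10 = 16 + 20 = 36°C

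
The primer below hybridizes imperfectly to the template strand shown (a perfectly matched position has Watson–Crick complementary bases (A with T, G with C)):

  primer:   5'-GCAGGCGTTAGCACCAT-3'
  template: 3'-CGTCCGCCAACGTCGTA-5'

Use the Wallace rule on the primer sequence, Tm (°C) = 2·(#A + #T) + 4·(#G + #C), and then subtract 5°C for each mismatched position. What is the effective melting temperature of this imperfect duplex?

39°C

Primer base counts: A=4, T=3, G=5, C=5 → A+T=7, G+C=10
Perfect-match Tm = 2(7) + 4(10) = 14 + 40 = 54°C
Mismatches (positions where the bases are not complementary): 3 (at positions 8, 10, 14)
Effective Tm = 54 − 3×5 = 54 − 15 = 39°C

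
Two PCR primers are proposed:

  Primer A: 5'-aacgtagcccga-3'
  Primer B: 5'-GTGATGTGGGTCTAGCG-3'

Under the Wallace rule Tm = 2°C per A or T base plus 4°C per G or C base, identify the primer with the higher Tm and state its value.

Primer A: A+T=5, G+C=7 → Tm = 2(5)+4(7) = 38°C
Primer B: A+T=7, G+C=10 → Tm = 2(7)+4(10) = 54°C
38°C vs 54°C → primer B is higher.

Primer B, 54°C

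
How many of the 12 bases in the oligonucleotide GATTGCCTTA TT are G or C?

4

Scanning the sequence gives C=2, T=6, G=2, A=2.
G+C = 2 + 2 = 4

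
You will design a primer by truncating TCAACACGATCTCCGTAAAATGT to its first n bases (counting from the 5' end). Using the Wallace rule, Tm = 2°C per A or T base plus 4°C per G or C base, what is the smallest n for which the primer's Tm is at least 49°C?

n = 17

First 16 bases: TCAACACGATCTCCGT → Tm = 48°C (< 49°C)
First 17 bases: TCAACACGATCTCCGTA → Tm = 50°C (≥ 49°C)
Since every base adds ≥2°C, Tm only increases with n, so the threshold is first crossed at n = 17.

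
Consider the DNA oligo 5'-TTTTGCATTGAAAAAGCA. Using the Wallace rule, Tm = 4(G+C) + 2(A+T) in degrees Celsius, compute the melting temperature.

46°C

Scanning the sequence gives G=3, T=6, A=7, C=2.
AT pairs contribute 13, GC pairs contribute 5.
Tm = 4·5 + 2·13 = 20 + 26 = 46°C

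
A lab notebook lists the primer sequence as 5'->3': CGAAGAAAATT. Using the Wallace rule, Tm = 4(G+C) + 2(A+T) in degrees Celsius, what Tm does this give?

28°C

Counting bases: C=1, A=6, T=2, G=2
AT pairs contribute 8, GC pairs contribute 3.
Tm = 2×8 + 4×3 = 28°C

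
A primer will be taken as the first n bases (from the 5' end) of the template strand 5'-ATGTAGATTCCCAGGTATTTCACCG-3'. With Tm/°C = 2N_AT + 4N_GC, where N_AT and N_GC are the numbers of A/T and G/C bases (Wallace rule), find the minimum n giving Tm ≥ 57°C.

First 20 bases: ATGTAGATTCCCAGGTATTT → Tm = 54°C (< 57°C)
First 21 bases: ATGTAGATTCCCAGGTATTTC → Tm = 58°C (≥ 57°C)
Each additional base adds 2°C (A/T) or 4°C (G/C), so Tm is non-decreasing in n; n = 21 is the first length to reach 57°C.

n = 21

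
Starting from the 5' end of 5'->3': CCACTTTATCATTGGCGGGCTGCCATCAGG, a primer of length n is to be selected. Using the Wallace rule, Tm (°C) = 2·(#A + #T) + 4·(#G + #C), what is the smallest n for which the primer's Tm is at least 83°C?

n = 27

First 26 bases: CCACTTTATCATTGGCGGGCTGCCAT → Tm = 80°C (< 83°C)
First 27 bases: CCACTTTATCATTGGCGGGCTGCCATC → Tm = 84°C (≥ 83°C)
Each additional base adds 2°C (A/T) or 4°C (G/C), so Tm is non-decreasing in n; n = 27 is the first length to reach 83°C.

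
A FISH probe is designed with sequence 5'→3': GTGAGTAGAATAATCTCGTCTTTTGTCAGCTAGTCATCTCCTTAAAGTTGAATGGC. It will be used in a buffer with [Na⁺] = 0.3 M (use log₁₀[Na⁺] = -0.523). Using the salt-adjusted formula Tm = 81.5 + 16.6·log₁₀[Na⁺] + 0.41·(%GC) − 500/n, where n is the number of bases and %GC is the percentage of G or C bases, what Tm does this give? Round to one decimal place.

80.0°C

Length n = 56. Counting bases: T=20, A=14, G=12, C=10
G+C = 22, so %GC = 22/56 × 100 = 39.286%
Salt term: 16.6 × (-0.523) = -8.682
GC term: 0.41 × 39.286 = 16.107; length term: −500/56 = −8.929
Tm = 81.5 + (-8.682) + 16.107 − 8.929 = 79.996 → 80.0°C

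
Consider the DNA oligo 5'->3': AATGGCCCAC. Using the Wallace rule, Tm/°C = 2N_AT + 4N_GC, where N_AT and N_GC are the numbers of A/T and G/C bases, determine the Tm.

32°C

T=1, C=4, A=3, G=2
So N_AT = 4 and N_GC = 6.
Tm = 2(4) + 4(6) = 8 + 24 = 32°C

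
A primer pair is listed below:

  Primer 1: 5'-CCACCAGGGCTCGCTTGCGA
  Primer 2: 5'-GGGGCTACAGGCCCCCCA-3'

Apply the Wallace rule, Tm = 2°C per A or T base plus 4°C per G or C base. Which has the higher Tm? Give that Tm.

Primer 1: A+T=6, G+C=14 → Tm = 2(6)+4(14) = 68°C
Primer 2: A+T=4, G+C=14 → Tm = 2(4)+4(14) = 64°C
68°C vs 64°C → primer 1 is higher.

Primer 1, 68°C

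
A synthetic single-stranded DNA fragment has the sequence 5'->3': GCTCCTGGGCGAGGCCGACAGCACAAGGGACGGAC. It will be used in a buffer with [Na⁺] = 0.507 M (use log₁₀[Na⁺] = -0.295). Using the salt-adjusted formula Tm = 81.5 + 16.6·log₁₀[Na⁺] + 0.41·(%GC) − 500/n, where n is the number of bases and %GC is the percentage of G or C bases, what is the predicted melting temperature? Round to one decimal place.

91.6°C

Length n = 35. C=11, A=8, T=2, G=14
G+C = 25, so %GC = 25/35 × 100 = 71.429%
Salt term: 16.6 × (-0.295) = -4.897
GC term: 0.41 × 71.429 = 29.286; length term: −500/35 = −14.286
Tm = 81.5 + (-4.897) + 29.286 − 14.286 = 91.603 → 91.6°C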